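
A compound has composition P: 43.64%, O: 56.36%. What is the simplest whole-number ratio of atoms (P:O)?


Assume 100 g of compound, divide each mass% by atomic mass to get moles, then normalize by the smallest to get a raw atom ratio.
Moles per 100 g: P: 43.64/30.974 = 1.4089, O: 56.36/15.999 = 3.5227
Raw ratio (divide by min = 1.4089): P: 1.0, O: 2.5
Multiply by 2 to clear fractions: P: 2.0 ~= 2, O: 5.001 ~= 5
Reduce by GCD to get the simplest whole-number ratio:

2:5


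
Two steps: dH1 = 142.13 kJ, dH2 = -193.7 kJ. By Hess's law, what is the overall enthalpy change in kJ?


Hess's law: enthalpy is a state function, so add the step enthalpies.
dH_total = dH1 + dH2 = 142.13 + (-193.7)
dH_total = -51.57 kJ:

-51.57 kJ


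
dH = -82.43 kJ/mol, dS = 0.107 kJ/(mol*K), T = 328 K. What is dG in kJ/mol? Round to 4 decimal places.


Gibbs: dG = dH - T*dS (consistent units, dS already in kJ/(mol*K)).
T*dS = 328 * 0.107 = 35.096
dG = -82.43 - (35.096)
dG = -117.526 kJ/mol, rounded to 4 dp:

-117.5260 kJ/mol


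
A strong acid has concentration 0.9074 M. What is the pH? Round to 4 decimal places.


A strong acid dissociates completely, so [H+] equals the given concentration.
pH = -log10([H+]) = -log10(0.9074)
pH = 0.04220123, rounded to 4 dp:

0.0422


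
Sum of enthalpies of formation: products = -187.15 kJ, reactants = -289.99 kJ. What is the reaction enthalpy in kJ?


dH_rxn = sum(dH_f products) - sum(dH_f reactants)
dH_rxn = -187.15 - (-289.99)
dH_rxn = 102.84 kJ:

102.84 kJ


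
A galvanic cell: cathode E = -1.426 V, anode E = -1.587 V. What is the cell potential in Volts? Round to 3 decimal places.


Standard cell potential: E_cell = E_cathode - E_anode.
E_cell = -1.426 - (-1.587)
E_cell = 0.161 V, rounded to 3 dp:

0.161 V


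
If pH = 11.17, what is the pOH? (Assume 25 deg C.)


At 25 deg C, pH + pOH = 14.
pOH = 14 - pH = 14 - 11.17
pOH = 2.83:

2.83


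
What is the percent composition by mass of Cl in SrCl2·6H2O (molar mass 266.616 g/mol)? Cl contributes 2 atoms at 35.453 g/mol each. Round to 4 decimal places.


pct = 100 * (n_elem * M_elem) / M_total
mass_contribution = 2 * 35.453 = 70.906 g/mol
pct = 100 * 70.906 / 266.616
pct = 26.59480301 %, rounded to 4 dp:

26.5948 %


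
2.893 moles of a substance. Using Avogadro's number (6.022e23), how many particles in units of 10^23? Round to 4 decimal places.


N = n * NA, then divide by 1e23 for the requested units.
N / 1e23 = n * 6.022
N / 1e23 = 2.893 * 6.022
N / 1e23 = 17.421646, rounded to 4 dp:

17.4216


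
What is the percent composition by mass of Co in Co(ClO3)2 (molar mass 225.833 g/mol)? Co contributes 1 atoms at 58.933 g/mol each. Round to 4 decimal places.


pct = 100 * (n_elem * M_elem) / M_total
mass_contribution = 1 * 58.933 = 58.933 g/mol
pct = 100 * 58.933 / 225.833
pct = 26.09583188 %, rounded to 4 dp:

26.0958 %


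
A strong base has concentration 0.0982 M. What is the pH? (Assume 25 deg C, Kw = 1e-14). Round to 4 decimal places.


A strong base dissociates completely, so [OH-] equals the given concentration.
pOH = -log10([OH-]) = -log10(0.0982) = 1.007889
pH = 14 - pOH = 14 - 1.007889
pH = 12.992111, rounded to 4 dp:

12.9921


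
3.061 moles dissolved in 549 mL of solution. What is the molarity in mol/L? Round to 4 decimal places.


Convert volume to liters: V_L = V_mL / 1000.
V_L = 549 / 1000 = 0.549 L
M = n / V_L = 3.061 / 0.549
M = 5.57559199 mol/L, rounded to 4 dp:

5.5756 mol/L


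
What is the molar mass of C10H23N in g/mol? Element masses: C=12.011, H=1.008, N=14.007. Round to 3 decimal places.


M = sum(count * atomic_mass) over atoms.
M = 10*12.011 + 23*1.008 + 1*14.007
M = 120.11 + 23.184 + 14.007
M = 157.301 g/mol, rounded to 3 dp:

157.301 g/mol


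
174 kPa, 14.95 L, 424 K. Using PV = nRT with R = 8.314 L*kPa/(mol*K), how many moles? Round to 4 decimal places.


PV = nRT, solve for n = PV / (RT).
PV = 174 * 14.95 = 2601.3
RT = 8.314 * 424 = 3525.136
n = 2601.3 / 3525.136
n = 0.73792898 mol, rounded to 4 dp:

0.7379 mol


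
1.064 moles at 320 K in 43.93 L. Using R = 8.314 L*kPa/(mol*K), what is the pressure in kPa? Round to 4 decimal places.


PV = nRT, solve for P = nRT / V.
nRT = 1.064 * 8.314 * 320 = 2830.7507
P = 2830.7507 / 43.93
P = 64.4377578 kPa, rounded to 4 dp:

64.4378 kPa


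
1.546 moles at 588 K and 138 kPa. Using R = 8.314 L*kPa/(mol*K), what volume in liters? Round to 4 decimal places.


PV = nRT, solve for V = nRT / P.
nRT = 1.546 * 8.314 * 588 = 7557.8251
V = 7557.8251 / 138
V = 54.76684855 L, rounded to 4 dp:

54.7668 L


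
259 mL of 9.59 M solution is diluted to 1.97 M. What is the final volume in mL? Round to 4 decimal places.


Dilution: M1*V1 = M2*V2, solve for V2.
V2 = M1*V1 / M2
V2 = 9.59 * 259 / 1.97
V2 = 2483.81 / 1.97
V2 = 1260.81725888 mL, rounded to 4 dp:

1260.8173 mL


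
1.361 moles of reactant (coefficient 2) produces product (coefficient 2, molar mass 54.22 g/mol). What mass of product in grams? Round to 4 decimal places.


Use the coefficient ratio to convert reactant moles to product moles, then multiply by the product's molar mass.
moles_P = moles_R * (coeff_P / coeff_R) = 1.361 * (2/2) = 1.361
mass_P = moles_P * M_P = 1.361 * 54.22
mass_P = 73.79342 g, rounded to 4 dp:

73.7934 g


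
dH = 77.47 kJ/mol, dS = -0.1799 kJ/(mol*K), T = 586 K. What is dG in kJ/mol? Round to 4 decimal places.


Gibbs: dG = dH - T*dS (consistent units, dS already in kJ/(mol*K)).
T*dS = 586 * -0.1799 = -105.4214
dG = 77.47 - (-105.4214)
dG = 182.8914 kJ/mol, rounded to 4 dp:

182.8914 kJ/mol


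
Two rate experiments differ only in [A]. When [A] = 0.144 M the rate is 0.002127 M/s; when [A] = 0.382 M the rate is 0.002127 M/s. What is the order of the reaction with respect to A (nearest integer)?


Rate is proportional to [A]^n, so rate2/rate1 = ([A]2/[A]1)^n. Take logs to solve for n.
rate2/rate1 = 0.002127 / 0.002127 = 1.0
[A]2/[A]1 = 0.382 / 0.144 = 2.6528
n = ln(1.0) / ln(2.6528) = 0.0
Nearest integer order:

0


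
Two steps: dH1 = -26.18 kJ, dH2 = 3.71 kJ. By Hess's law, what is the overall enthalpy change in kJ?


Hess's law: enthalpy is a state function, so add the step enthalpies.
dH_total = dH1 + dH2 = -26.18 + (3.71)
dH_total = -22.47 kJ:

-22.47 kJ


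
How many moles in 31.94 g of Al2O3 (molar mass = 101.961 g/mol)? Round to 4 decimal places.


n = mass / M
n = 31.94 / 101.961
n = 0.31325703 mol, rounded to 4 dp:

0.3133 mol


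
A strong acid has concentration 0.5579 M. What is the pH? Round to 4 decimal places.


A strong acid dissociates completely, so [H+] equals the given concentration.
pH = -log10([H+]) = -log10(0.5579)
pH = 0.25344364, rounded to 4 dp:

0.2534


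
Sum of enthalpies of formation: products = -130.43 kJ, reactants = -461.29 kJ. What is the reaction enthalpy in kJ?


dH_rxn = sum(dH_f products) - sum(dH_f reactants)
dH_rxn = -130.43 - (-461.29)
dH_rxn = 330.86 kJ:

330.86 kJ


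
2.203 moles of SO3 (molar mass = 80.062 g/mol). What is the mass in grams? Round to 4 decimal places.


mass = n * M
mass = 2.203 * 80.062
mass = 176.376586 g, rounded to 4 dp:

176.3766 g


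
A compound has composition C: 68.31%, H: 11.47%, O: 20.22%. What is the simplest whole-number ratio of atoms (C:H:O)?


Assume 100 g of compound, divide each mass% by atomic mass to get moles, then normalize by the smallest to get a raw atom ratio.
Moles per 100 g: C: 68.31/12.011 = 5.6873, H: 11.47/1.008 = 11.379, O: 20.22/15.999 = 1.2638
Raw ratio (divide by min = 1.2638): C: 4.5, H: 9.004, O: 1.0
Multiply by 2 to clear fractions: C: 9.0 ~= 9, H: 18.007 ~= 18, O: 2.0 ~= 2
Reduce by GCD to get the simplest whole-number ratio:

9:18:2


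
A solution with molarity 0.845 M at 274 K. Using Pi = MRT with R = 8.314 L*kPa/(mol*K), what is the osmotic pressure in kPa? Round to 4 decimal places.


Osmotic pressure (van't Hoff): Pi = M*R*T.
RT = 8.314 * 274 = 2278.036
Pi = 0.845 * 2278.036
Pi = 1924.94042 kPa, rounded to 4 dp:

1924.9404 kPa


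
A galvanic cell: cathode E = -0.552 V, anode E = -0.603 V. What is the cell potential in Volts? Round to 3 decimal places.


Standard cell potential: E_cell = E_cathode - E_anode.
E_cell = -0.552 - (-0.603)
E_cell = 0.051 V, rounded to 3 dp:

0.051 V


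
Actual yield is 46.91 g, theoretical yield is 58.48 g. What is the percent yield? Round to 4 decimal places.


% yield = 100 * actual / theoretical
% yield = 100 * 46.91 / 58.48
% yield = 80.21545828 %, rounded to 4 dp:

80.2155 %


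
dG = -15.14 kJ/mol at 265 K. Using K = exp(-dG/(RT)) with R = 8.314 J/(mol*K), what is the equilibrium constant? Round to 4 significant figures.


dG is in kJ/mol; multiply by 1000 to match R in J/(mol*K).
RT = 8.314 * 265 = 2203.21 J/mol
exponent = -dG*1000 / (RT) = -(-15.14*1000) / 2203.21 = 6.87179161
K = exp(6.87179161)
K = 964.67534, rounded to 4 significant figures:

964.7


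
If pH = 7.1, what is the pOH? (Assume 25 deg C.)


At 25 deg C, pH + pOH = 14.
pOH = 14 - pH = 14 - 7.1
pOH = 6.9:

6.90


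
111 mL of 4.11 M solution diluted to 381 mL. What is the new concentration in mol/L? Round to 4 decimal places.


Dilution: M1*V1 = M2*V2, solve for M2.
M2 = M1*V1 / V2
M2 = 4.11 * 111 / 381
M2 = 456.21 / 381
M2 = 1.19740157 mol/L, rounded to 4 dp:

1.1974 mol/L


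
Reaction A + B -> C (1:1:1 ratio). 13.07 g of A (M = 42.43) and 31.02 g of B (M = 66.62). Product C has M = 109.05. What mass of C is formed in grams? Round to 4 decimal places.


Find moles of each reactant; the smaller value is the limiting reagent in a 1:1:1 reaction, so moles_C equals moles of the limiter.
n_A = mass_A / M_A = 13.07 / 42.43 = 0.308037 mol
n_B = mass_B / M_B = 31.02 / 66.62 = 0.465626 mol
Limiting reagent: A (smaller), n_limiting = 0.308037 mol
mass_C = n_limiting * M_C = 0.308037 * 109.05
mass_C = 33.59143485 g, rounded to 4 dp:

33.5914 g


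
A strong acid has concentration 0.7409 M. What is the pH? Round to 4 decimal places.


A strong acid dissociates completely, so [H+] equals the given concentration.
pH = -log10([H+]) = -log10(0.7409)
pH = 0.13024041, rounded to 4 dp:

0.1302


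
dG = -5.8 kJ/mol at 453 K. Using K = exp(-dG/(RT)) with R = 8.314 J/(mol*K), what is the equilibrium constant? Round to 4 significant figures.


dG is in kJ/mol; multiply by 1000 to match R in J/(mol*K).
RT = 8.314 * 453 = 3766.242 J/mol
exponent = -dG*1000 / (RT) = -(-5.8*1000) / 3766.242 = 1.53999663
K = exp(1.53999663)
K = 4.6645746, rounded to 4 significant figures:

4.665


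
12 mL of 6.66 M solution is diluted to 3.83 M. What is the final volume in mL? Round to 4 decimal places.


Dilution: M1*V1 = M2*V2, solve for V2.
V2 = M1*V1 / M2
V2 = 6.66 * 12 / 3.83
V2 = 79.92 / 3.83
V2 = 20.86684073 mL, rounded to 4 dp:

20.8668 mL


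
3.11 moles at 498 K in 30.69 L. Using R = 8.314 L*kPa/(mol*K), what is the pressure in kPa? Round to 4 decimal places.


PV = nRT, solve for P = nRT / V.
nRT = 3.11 * 8.314 * 498 = 12876.5569
P = 12876.5569 / 30.69
P = 419.56848811 kPa, rounded to 4 dp:

419.5685 kPa


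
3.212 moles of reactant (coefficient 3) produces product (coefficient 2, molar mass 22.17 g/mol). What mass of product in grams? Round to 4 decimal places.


Use the coefficient ratio to convert reactant moles to product moles, then multiply by the product's molar mass.
moles_P = moles_R * (coeff_P / coeff_R) = 3.212 * (2/3) = 2.141333
mass_P = moles_P * M_P = 2.141333 * 22.17
mass_P = 47.47335261 g, rounded to 4 dp:

47.4734 g


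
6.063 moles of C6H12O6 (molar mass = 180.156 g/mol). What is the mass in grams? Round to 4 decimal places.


mass = n * M
mass = 6.063 * 180.156
mass = 1092.285828 g, rounded to 4 dp:

1092.2858 g


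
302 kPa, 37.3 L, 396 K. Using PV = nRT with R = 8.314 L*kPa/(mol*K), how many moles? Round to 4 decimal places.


PV = nRT, solve for n = PV / (RT).
PV = 302 * 37.3 = 11264.6
RT = 8.314 * 396 = 3292.344
n = 11264.6 / 3292.344
n = 3.42145292 mol, rounded to 4 dp:

3.4215 mol


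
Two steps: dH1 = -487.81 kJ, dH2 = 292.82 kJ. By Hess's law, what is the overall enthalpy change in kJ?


Hess's law: enthalpy is a state function, so add the step enthalpies.
dH_total = dH1 + dH2 = -487.81 + (292.82)
dH_total = -194.99 kJ:

-194.99 kJ


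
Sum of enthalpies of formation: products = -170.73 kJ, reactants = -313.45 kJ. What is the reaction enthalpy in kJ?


dH_rxn = sum(dH_f products) - sum(dH_f reactants)
dH_rxn = -170.73 - (-313.45)
dH_rxn = 142.72 kJ:

142.72 kJ


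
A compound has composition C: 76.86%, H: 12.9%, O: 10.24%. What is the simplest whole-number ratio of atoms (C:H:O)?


Assume 100 g of compound, divide each mass% by atomic mass to get moles, then normalize by the smallest to get a raw atom ratio.
Moles per 100 g: C: 76.86/12.011 = 6.3991, H: 12.9/1.008 = 12.7976, O: 10.24/15.999 = 0.64
Raw ratio (divide by min = 0.64): C: 9.998, H: 19.995, O: 1.0
Multiply by 1 to clear fractions: C: 9.998 ~= 10, H: 19.995 ~= 20, O: 1.0 ~= 1
Reduce by GCD to get the simplest whole-number ratio:

10:20:1


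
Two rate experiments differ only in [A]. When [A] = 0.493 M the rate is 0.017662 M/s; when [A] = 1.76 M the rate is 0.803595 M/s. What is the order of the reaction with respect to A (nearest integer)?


Rate is proportional to [A]^n, so rate2/rate1 = ([A]2/[A]1)^n. Take logs to solve for n.
rate2/rate1 = 0.803595 / 0.017662 = 45.4985
[A]2/[A]1 = 1.76 / 0.493 = 3.57
n = ln(45.4985) / ln(3.57) = 3.0
Nearest integer order:

3


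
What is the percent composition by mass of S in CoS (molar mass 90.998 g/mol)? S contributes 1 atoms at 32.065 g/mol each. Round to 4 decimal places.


pct = 100 * (n_elem * M_elem) / M_total
mass_contribution = 1 * 32.065 = 32.065 g/mol
pct = 100 * 32.065 / 90.998
pct = 35.23703818 %, rounded to 4 dp:

35.2370 %


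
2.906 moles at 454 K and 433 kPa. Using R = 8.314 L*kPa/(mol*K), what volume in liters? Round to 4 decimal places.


PV = nRT, solve for V = nRT / P.
nRT = 2.906 * 8.314 * 454 = 10968.8597
V = 10968.8597 / 433
V = 25.33223949 L, rounded to 4 dp:

25.3322 L


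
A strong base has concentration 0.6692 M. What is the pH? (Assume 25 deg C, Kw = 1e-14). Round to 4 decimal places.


A strong base dissociates completely, so [OH-] equals the given concentration.
pOH = -log10([OH-]) = -log10(0.6692) = 0.174444
pH = 14 - pOH = 14 - 0.174444
pH = 13.825556, rounded to 4 dp:

13.8256


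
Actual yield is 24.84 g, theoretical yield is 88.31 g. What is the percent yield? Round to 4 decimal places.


% yield = 100 * actual / theoretical
% yield = 100 * 24.84 / 88.31
% yield = 28.1281848 %, rounded to 4 dp:

28.1282 %


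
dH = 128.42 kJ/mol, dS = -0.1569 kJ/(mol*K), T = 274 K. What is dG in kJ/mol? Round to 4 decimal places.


Gibbs: dG = dH - T*dS (consistent units, dS already in kJ/(mol*K)).
T*dS = 274 * -0.1569 = -42.9906
dG = 128.42 - (-42.9906)
dG = 171.4106 kJ/mol, rounded to 4 dp:

171.4106 kJ/mol


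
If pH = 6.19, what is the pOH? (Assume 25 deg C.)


At 25 deg C, pH + pOH = 14.
pOH = 14 - pH = 14 - 6.19
pOH = 7.81:

7.81


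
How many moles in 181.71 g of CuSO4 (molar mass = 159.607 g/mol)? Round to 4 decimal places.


n = mass / M
n = 181.71 / 159.607
n = 1.1384839 mol, rounded to 4 dp:

1.1385 mol


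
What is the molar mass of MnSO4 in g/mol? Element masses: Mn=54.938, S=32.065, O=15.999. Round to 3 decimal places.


M = sum(count * atomic_mass) over atoms.
M = 1*54.938 + 1*32.065 + 4*15.999
M = 54.938 + 32.065 + 63.996
M = 150.999 g/mol, rounded to 3 dp:

150.999 g/mol


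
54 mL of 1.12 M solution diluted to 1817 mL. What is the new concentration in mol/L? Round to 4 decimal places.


Dilution: M1*V1 = M2*V2, solve for M2.
M2 = M1*V1 / V2
M2 = 1.12 * 54 / 1817
M2 = 60.48 / 1817
M2 = 0.03328564 mol/L, rounded to 4 dp:

0.0333 mol/L


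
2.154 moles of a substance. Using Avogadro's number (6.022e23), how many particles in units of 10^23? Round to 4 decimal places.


N = n * NA, then divide by 1e23 for the requested units.
N / 1e23 = n * 6.022
N / 1e23 = 2.154 * 6.022
N / 1e23 = 12.971388, rounded to 4 dp:

12.9714


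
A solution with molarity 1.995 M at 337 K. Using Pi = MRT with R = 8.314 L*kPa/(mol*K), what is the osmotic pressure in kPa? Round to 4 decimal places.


Osmotic pressure (van't Hoff): Pi = M*R*T.
RT = 8.314 * 337 = 2801.818
Pi = 1.995 * 2801.818
Pi = 5589.62691 kPa, rounded to 4 dp:

5589.6269 kPa


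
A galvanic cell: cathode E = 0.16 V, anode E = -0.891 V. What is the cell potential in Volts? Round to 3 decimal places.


Standard cell potential: E_cell = E_cathode - E_anode.
E_cell = 0.16 - (-0.891)
E_cell = 1.051 V, rounded to 3 dp:

1.051 V


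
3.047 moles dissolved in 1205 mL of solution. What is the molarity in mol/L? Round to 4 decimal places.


Convert volume to liters: V_L = V_mL / 1000.
V_L = 1205 / 1000 = 1.205 L
M = n / V_L = 3.047 / 1.205
M = 2.52863071 mol/L, rounded to 4 dp:

2.5286 mol/L


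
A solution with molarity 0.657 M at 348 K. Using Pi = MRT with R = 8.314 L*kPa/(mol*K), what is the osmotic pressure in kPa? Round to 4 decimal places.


Osmotic pressure (van't Hoff): Pi = M*R*T.
RT = 8.314 * 348 = 2893.272
Pi = 0.657 * 2893.272
Pi = 1900.879704 kPa, rounded to 4 dp:

1900.8797 kPa


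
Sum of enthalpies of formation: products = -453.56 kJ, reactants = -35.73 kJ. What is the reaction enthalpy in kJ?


dH_rxn = sum(dH_f products) - sum(dH_f reactants)
dH_rxn = -453.56 - (-35.73)
dH_rxn = -417.83 kJ:

-417.83 kJ


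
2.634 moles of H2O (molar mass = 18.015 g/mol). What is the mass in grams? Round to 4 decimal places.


mass = n * M
mass = 2.634 * 18.015
mass = 47.45151 g, rounded to 4 dp:

47.4515 g


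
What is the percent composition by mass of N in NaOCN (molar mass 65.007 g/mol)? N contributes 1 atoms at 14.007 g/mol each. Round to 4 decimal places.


pct = 100 * (n_elem * M_elem) / M_total
mass_contribution = 1 * 14.007 = 14.007 g/mol
pct = 100 * 14.007 / 65.007
pct = 21.54691033 %, rounded to 4 dp:

21.5469 %


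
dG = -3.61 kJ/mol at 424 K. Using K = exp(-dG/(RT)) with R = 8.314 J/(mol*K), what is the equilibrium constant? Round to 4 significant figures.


dG is in kJ/mol; multiply by 1000 to match R in J/(mol*K).
RT = 8.314 * 424 = 3525.136 J/mol
exponent = -dG*1000 / (RT) = -(-3.61*1000) / 3525.136 = 1.02407396
K = exp(1.02407396)
K = 2.7845157, rounded to 4 significant figures:

2.785


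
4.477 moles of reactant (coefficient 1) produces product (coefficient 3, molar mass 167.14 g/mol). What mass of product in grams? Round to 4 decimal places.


Use the coefficient ratio to convert reactant moles to product moles, then multiply by the product's molar mass.
moles_P = moles_R * (coeff_P / coeff_R) = 4.477 * (3/1) = 13.431
mass_P = moles_P * M_P = 13.431 * 167.14
mass_P = 2244.85734 g, rounded to 4 dp:

2244.8573 g


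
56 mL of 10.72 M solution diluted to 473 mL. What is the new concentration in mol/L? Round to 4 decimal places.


Dilution: M1*V1 = M2*V2, solve for M2.
M2 = M1*V1 / V2
M2 = 10.72 * 56 / 473
M2 = 600.32 / 473
M2 = 1.26917548 mol/L, rounded to 4 dp:

1.2692 mol/L


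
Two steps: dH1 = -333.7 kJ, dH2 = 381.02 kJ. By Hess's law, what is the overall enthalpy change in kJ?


Hess's law: enthalpy is a state function, so add the step enthalpies.
dH_total = dH1 + dH2 = -333.7 + (381.02)
dH_total = 47.32 kJ:

47.32 kJ


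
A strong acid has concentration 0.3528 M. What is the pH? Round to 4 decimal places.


A strong acid dissociates completely, so [H+] equals the given concentration.
pH = -log10([H+]) = -log10(0.3528)
pH = 0.45247142, rounded to 4 dp:

0.4525


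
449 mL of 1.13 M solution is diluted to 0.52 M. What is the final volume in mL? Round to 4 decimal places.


Dilution: M1*V1 = M2*V2, solve for V2.
V2 = M1*V1 / M2
V2 = 1.13 * 449 / 0.52
V2 = 507.37 / 0.52
V2 = 975.71153846 mL, rounded to 4 dp:

975.7115 mL


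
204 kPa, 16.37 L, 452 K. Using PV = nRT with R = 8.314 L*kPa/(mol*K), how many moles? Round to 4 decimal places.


PV = nRT, solve for n = PV / (RT).
PV = 204 * 16.37 = 3339.48
RT = 8.314 * 452 = 3757.928
n = 3339.48 / 3757.928
n = 0.88864928 mol, rounded to 4 dp:

0.8886 mol


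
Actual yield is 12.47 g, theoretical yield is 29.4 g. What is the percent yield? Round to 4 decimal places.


% yield = 100 * actual / theoretical
% yield = 100 * 12.47 / 29.4
% yield = 42.41496599 %, rounded to 4 dp:

42.4150 %


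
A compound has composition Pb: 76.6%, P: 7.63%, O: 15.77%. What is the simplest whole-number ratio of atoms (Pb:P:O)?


Assume 100 g of compound, divide each mass% by atomic mass to get moles, then normalize by the smallest to get a raw atom ratio.
Moles per 100 g: Pb: 76.6/207.2 = 0.3697, P: 7.63/30.974 = 0.2463, O: 15.77/15.999 = 0.9857
Raw ratio (divide by min = 0.2463): Pb: 1.501, P: 1.0, O: 4.001
Multiply by 2 to clear fractions: Pb: 3.002 ~= 3, P: 2.0 ~= 2, O: 8.003 ~= 8
Reduce by GCD to get the simplest whole-number ratio:

3:2:8


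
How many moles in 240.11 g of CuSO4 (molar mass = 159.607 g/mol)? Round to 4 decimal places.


n = mass / M
n = 240.11 / 159.607
n = 1.50438264 mol, rounded to 4 dp:

1.5044 mol


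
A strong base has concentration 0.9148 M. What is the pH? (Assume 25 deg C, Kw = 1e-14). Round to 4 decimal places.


A strong base dissociates completely, so [OH-] equals the given concentration.
pOH = -log10([OH-]) = -log10(0.9148) = 0.038674
pH = 14 - pOH = 14 - 0.038674
pH = 13.961326, rounded to 4 dp:

13.9613


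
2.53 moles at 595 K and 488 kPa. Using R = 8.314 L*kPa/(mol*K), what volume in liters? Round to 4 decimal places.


PV = nRT, solve for V = nRT / P.
nRT = 2.53 * 8.314 * 595 = 12515.4799
V = 12515.4799 / 488
V = 25.6464752 L, rounded to 4 dp:

25.6465 L


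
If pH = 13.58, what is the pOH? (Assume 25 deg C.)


At 25 deg C, pH + pOH = 14.
pOH = 14 - pH = 14 - 13.58
pOH = 0.42:

0.42


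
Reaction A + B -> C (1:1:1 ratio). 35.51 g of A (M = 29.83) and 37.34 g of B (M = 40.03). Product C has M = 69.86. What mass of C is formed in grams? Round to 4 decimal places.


Find moles of each reactant; the smaller value is the limiting reagent in a 1:1:1 reaction, so moles_C equals moles of the limiter.
n_A = mass_A / M_A = 35.51 / 29.83 = 1.190412 mol
n_B = mass_B / M_B = 37.34 / 40.03 = 0.9328 mol
Limiting reagent: B (smaller), n_limiting = 0.9328 mol
mass_C = n_limiting * M_C = 0.9328 * 69.86
mass_C = 65.165408 g, rounded to 4 dp:

65.1654 g


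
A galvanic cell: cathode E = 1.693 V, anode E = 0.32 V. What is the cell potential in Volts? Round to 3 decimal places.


Standard cell potential: E_cell = E_cathode - E_anode.
E_cell = 1.693 - (0.32)
E_cell = 1.373 V, rounded to 3 dp:

1.373 V


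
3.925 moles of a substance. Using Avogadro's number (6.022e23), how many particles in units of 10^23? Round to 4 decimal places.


N = n * NA, then divide by 1e23 for the requested units.
N / 1e23 = n * 6.022
N / 1e23 = 3.925 * 6.022
N / 1e23 = 23.63635, rounded to 4 dp:

23.6364


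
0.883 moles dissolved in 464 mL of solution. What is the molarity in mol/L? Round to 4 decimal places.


Convert volume to liters: V_L = V_mL / 1000.
V_L = 464 / 1000 = 0.464 L
M = n / V_L = 0.883 / 0.464
M = 1.90301724 mol/L, rounded to 4 dp:

1.9030 mol/L


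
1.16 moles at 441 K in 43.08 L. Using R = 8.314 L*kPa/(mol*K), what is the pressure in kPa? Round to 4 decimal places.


PV = nRT, solve for P = nRT / V.
nRT = 1.16 * 8.314 * 441 = 4253.1098
P = 4253.1098 / 43.08
P = 98.72585422 kPa, rounded to 4 dp:

98.7259 kPa


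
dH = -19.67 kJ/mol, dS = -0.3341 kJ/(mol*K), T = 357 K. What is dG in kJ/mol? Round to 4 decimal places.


Gibbs: dG = dH - T*dS (consistent units, dS already in kJ/(mol*K)).
T*dS = 357 * -0.3341 = -119.2737
dG = -19.67 - (-119.2737)
dG = 99.6037 kJ/mol, rounded to 4 dp:

99.6037 kJ/mol


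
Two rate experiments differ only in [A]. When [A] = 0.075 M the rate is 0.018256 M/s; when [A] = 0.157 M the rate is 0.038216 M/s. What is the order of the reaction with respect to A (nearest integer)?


Rate is proportional to [A]^n, so rate2/rate1 = ([A]2/[A]1)^n. Take logs to solve for n.
rate2/rate1 = 0.038216 / 0.018256 = 2.0933
[A]2/[A]1 = 0.157 / 0.075 = 2.0933
n = ln(2.0933) / ln(2.0933) = 1.0
Nearest integer order:

1


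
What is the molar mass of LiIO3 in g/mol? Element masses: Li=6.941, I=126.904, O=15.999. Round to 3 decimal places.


M = sum(count * atomic_mass) over atoms.
M = 1*6.941 + 1*126.904 + 3*15.999
M = 6.941 + 126.904 + 47.997
M = 181.842 g/mol, rounded to 3 dp:

181.842 g/mol


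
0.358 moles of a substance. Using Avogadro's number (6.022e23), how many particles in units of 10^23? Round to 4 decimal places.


N = n * NA, then divide by 1e23 for the requested units.
N / 1e23 = n * 6.022
N / 1e23 = 0.358 * 6.022
N / 1e23 = 2.155876, rounded to 4 dp:

2.1559


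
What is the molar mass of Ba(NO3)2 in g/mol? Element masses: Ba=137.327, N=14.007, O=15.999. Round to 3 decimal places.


M = sum(count * atomic_mass) over atoms.
M = 1*137.327 + 2*14.007 + 6*15.999
M = 137.327 + 28.014 + 95.994
M = 261.335 g/mol, rounded to 3 dp:

261.335 g/mol


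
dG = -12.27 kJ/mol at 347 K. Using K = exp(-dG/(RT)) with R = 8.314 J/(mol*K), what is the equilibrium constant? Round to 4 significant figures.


dG is in kJ/mol; multiply by 1000 to match R in J/(mol*K).
RT = 8.314 * 347 = 2884.958 J/mol
exponent = -dG*1000 / (RT) = -(-12.27*1000) / 2884.958 = 4.25309485
K = exp(4.25309485)
K = 70.322714, rounded to 4 significant figures:

70.32


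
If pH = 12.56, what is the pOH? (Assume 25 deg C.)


At 25 deg C, pH + pOH = 14.
pOH = 14 - pH = 14 - 12.56
pOH = 1.44:

1.44


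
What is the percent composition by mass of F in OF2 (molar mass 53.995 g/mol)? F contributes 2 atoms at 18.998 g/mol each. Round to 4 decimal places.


pct = 100 * (n_elem * M_elem) / M_total
mass_contribution = 2 * 18.998 = 37.996 g/mol
pct = 100 * 37.996 / 53.995
pct = 70.36947866 %, rounded to 4 dp:

70.3695 %


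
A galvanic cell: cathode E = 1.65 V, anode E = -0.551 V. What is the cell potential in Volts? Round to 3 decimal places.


Standard cell potential: E_cell = E_cathode - E_anode.
E_cell = 1.65 - (-0.551)
E_cell = 2.201 V, rounded to 3 dp:

2.201 V


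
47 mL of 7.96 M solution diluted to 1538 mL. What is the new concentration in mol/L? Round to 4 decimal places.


Dilution: M1*V1 = M2*V2, solve for M2.
M2 = M1*V1 / V2
M2 = 7.96 * 47 / 1538
M2 = 374.12 / 1538
M2 = 0.24325098 mol/L, rounded to 4 dp:

0.2433 mol/L


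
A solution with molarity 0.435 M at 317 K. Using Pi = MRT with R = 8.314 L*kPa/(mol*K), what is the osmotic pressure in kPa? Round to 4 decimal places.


Osmotic pressure (van't Hoff): Pi = M*R*T.
RT = 8.314 * 317 = 2635.538
Pi = 0.435 * 2635.538
Pi = 1146.45903 kPa, rounded to 4 dp:

1146.4590 kPa


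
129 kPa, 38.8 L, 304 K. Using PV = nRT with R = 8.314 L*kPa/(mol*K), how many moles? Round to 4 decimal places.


PV = nRT, solve for n = PV / (RT).
PV = 129 * 38.8 = 5005.2
RT = 8.314 * 304 = 2527.456
n = 5005.2 / 2527.456
n = 1.98033121 mol, rounded to 4 dp:

1.9803 mol


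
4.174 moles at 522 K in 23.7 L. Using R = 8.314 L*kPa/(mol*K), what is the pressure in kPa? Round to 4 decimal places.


PV = nRT, solve for P = nRT / V.
nRT = 4.174 * 8.314 * 522 = 18114.776
P = 18114.776 / 23.7
P = 764.33654008 kPa, rounded to 4 dp:

764.3365 kPa


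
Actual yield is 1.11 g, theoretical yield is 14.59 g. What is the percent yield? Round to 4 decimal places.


% yield = 100 * actual / theoretical
% yield = 100 * 1.11 / 14.59
% yield = 7.60795065 %, rounded to 4 dp:

7.6080 %


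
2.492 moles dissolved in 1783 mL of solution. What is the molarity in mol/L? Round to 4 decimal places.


Convert volume to liters: V_L = V_mL / 1000.
V_L = 1783 / 1000 = 1.783 L
M = n / V_L = 2.492 / 1.783
M = 1.39764442 mol/L, rounded to 4 dp:

1.3976 mol/L


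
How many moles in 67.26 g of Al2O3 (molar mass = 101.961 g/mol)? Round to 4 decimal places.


n = mass / M
n = 67.26 / 101.961
n = 0.65966399 mol, rounded to 4 dp:

0.6597 mol


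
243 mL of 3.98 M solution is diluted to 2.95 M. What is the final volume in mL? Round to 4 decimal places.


Dilution: M1*V1 = M2*V2, solve for V2.
V2 = M1*V1 / M2
V2 = 3.98 * 243 / 2.95
V2 = 967.14 / 2.95
V2 = 327.8440678 mL, rounded to 4 dp:

327.8441 mL


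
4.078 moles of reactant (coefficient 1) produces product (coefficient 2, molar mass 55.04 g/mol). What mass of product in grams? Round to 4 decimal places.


Use the coefficient ratio to convert reactant moles to product moles, then multiply by the product's molar mass.
moles_P = moles_R * (coeff_P / coeff_R) = 4.078 * (2/1) = 8.156
mass_P = moles_P * M_P = 8.156 * 55.04
mass_P = 448.90624 g, rounded to 4 dp:

448.9062 g


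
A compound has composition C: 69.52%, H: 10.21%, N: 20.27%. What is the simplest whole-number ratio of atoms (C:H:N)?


Assume 100 g of compound, divide each mass% by atomic mass to get moles, then normalize by the smallest to get a raw atom ratio.
Moles per 100 g: C: 69.52/12.011 = 5.788, H: 10.21/1.008 = 10.129, N: 20.27/14.007 = 1.4471
Raw ratio (divide by min = 1.4471): C: 4.0, H: 6.999, N: 1.0
Multiply by 1 to clear fractions: C: 4.0 ~= 4, H: 6.999 ~= 7, N: 1.0 ~= 1
Reduce by GCD to get the simplest whole-number ratio:

4:7:1


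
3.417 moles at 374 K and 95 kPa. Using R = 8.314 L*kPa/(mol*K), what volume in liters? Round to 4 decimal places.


PV = nRT, solve for V = nRT / P.
nRT = 3.417 * 8.314 * 374 = 10624.9428
V = 10624.9428 / 95
V = 111.84150316 L, rounded to 4 dp:

111.8415 L


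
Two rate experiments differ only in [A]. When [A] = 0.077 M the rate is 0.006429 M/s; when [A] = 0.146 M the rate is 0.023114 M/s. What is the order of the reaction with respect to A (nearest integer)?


Rate is proportional to [A]^n, so rate2/rate1 = ([A]2/[A]1)^n. Take logs to solve for n.
rate2/rate1 = 0.023114 / 0.006429 = 3.5953
[A]2/[A]1 = 0.146 / 0.077 = 1.8961
n = ln(3.5953) / ln(1.8961) = 2.0
Nearest integer order:

2


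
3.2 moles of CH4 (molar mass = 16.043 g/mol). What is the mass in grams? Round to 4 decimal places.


mass = n * M
mass = 3.2 * 16.043
mass = 51.3376 g, rounded to 4 dp:

51.3376 g


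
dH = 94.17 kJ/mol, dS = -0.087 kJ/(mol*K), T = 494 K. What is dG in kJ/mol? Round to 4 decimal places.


Gibbs: dG = dH - T*dS (consistent units, dS already in kJ/(mol*K)).
T*dS = 494 * -0.087 = -42.978
dG = 94.17 - (-42.978)
dG = 137.148 kJ/mol, rounded to 4 dp:

137.1480 kJ/mol


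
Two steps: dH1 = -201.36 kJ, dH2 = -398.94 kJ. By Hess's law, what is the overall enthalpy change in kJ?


Hess's law: enthalpy is a state function, so add the step enthalpies.
dH_total = dH1 + dH2 = -201.36 + (-398.94)
dH_total = -600.3 kJ:

-600.30 kJ


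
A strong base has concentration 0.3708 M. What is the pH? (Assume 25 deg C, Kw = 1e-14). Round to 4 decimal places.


A strong base dissociates completely, so [OH-] equals the given concentration.
pOH = -log10([OH-]) = -log10(0.3708) = 0.43086
pH = 14 - pOH = 14 - 0.43086
pH = 13.56914, rounded to 4 dp:

13.5691


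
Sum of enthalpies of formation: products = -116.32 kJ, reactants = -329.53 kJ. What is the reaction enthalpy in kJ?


dH_rxn = sum(dH_f products) - sum(dH_f reactants)
dH_rxn = -116.32 - (-329.53)
dH_rxn = 213.21 kJ:

213.21 kJ


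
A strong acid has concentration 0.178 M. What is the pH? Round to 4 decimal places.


A strong acid dissociates completely, so [H+] equals the given concentration.
pH = -log10([H+]) = -log10(0.178)
pH = 0.74958, rounded to 4 dp:

0.7496


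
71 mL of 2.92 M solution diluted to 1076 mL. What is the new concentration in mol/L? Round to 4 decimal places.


Dilution: M1*V1 = M2*V2, solve for M2.
M2 = M1*V1 / V2
M2 = 2.92 * 71 / 1076
M2 = 207.32 / 1076
M2 = 0.19267658 mol/L, rounded to 4 dp:

0.1927 mol/L


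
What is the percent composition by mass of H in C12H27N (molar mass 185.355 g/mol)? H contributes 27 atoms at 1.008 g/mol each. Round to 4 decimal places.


pct = 100 * (n_elem * M_elem) / M_total
mass_contribution = 27 * 1.008 = 27.216 g/mol
pct = 100 * 27.216 / 185.355
pct = 14.68317553 %, rounded to 4 dp:

14.6832 %


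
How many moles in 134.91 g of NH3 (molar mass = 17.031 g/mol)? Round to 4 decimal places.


n = mass / M
n = 134.91 / 17.031
n = 7.92143738 mol, rounded to 4 dp:

7.9214 mol


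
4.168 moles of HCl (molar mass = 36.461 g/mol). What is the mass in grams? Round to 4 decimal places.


mass = n * M
mass = 4.168 * 36.461
mass = 151.969448 g, rounded to 4 dp:

151.9694 g


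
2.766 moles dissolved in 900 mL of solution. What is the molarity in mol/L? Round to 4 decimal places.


Convert volume to liters: V_L = V_mL / 1000.
V_L = 900 / 1000 = 0.9 L
M = n / V_L = 2.766 / 0.9
M = 3.07333333 mol/L, rounded to 4 dp:

3.0733 mol/L


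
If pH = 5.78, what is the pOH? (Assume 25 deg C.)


At 25 deg C, pH + pOH = 14.
pOH = 14 - pH = 14 - 5.78
pOH = 8.22:

8.22


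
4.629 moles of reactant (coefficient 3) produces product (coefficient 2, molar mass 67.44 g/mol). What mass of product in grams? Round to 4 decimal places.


Use the coefficient ratio to convert reactant moles to product moles, then multiply by the product's molar mass.
moles_P = moles_R * (coeff_P / coeff_R) = 4.629 * (2/3) = 3.086
mass_P = moles_P * M_P = 3.086 * 67.44
mass_P = 208.11984 g, rounded to 4 dp:

208.1198 g


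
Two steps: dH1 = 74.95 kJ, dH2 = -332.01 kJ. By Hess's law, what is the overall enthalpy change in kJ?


Hess's law: enthalpy is a state function, so add the step enthalpies.
dH_total = dH1 + dH2 = 74.95 + (-332.01)
dH_total = -257.06 kJ:

-257.06 kJ


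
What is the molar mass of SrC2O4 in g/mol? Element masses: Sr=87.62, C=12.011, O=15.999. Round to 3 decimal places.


M = sum(count * atomic_mass) over atoms.
M = 1*87.62 + 2*12.011 + 4*15.999
M = 87.62 + 24.022 + 63.996
M = 175.638 g/mol, rounded to 3 dp:

175.638 g/mol


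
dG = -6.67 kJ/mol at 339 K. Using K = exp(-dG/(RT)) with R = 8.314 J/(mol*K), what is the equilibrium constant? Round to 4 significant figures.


dG is in kJ/mol; multiply by 1000 to match R in J/(mol*K).
RT = 8.314 * 339 = 2818.446 J/mol
exponent = -dG*1000 / (RT) = -(-6.67*1000) / 2818.446 = 2.36655235
K = exp(2.36655235)
K = 10.660575, rounded to 4 significant figures:

10.66


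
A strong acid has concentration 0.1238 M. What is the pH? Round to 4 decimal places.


A strong acid dissociates completely, so [H+] equals the given concentration.
pH = -log10([H+]) = -log10(0.1238)
pH = 0.90727936, rounded to 4 dp:

0.9073


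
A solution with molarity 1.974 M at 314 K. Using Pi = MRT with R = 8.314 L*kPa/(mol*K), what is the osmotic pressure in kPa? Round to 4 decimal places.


Osmotic pressure (van't Hoff): Pi = M*R*T.
RT = 8.314 * 314 = 2610.596
Pi = 1.974 * 2610.596
Pi = 5153.316504 kPa, rounded to 4 dp:

5153.3165 kPa


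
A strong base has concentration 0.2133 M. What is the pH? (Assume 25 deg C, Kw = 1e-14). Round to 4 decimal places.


A strong base dissociates completely, so [OH-] equals the given concentration.
pOH = -log10([OH-]) = -log10(0.2133) = 0.671009
pH = 14 - pOH = 14 - 0.671009
pH = 13.328991, rounded to 4 dp:

13.3290


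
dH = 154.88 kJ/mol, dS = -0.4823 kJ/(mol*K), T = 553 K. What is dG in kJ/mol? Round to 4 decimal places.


Gibbs: dG = dH - T*dS (consistent units, dS already in kJ/(mol*K)).
T*dS = 553 * -0.4823 = -266.7119
dG = 154.88 - (-266.7119)
dG = 421.5919 kJ/mol, rounded to 4 dp:

421.5919 kJ/mol


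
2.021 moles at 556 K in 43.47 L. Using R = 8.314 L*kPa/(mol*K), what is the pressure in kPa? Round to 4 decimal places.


PV = nRT, solve for P = nRT / V.
nRT = 2.021 * 8.314 * 556 = 9342.2423
P = 9342.2423 / 43.47
P = 214.91240626 kPa, rounded to 4 dp:

214.9124 kPa


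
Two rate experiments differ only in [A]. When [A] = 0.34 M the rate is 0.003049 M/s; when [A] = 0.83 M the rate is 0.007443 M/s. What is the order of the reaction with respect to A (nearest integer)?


Rate is proportional to [A]^n, so rate2/rate1 = ([A]2/[A]1)^n. Take logs to solve for n.
rate2/rate1 = 0.007443 / 0.003049 = 2.4411
[A]2/[A]1 = 0.83 / 0.34 = 2.4412
n = ln(2.4411) / ln(2.4412) = 1.0
Nearest integer order:

1


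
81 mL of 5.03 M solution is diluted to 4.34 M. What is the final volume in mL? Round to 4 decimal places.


Dilution: M1*V1 = M2*V2, solve for V2.
V2 = M1*V1 / M2
V2 = 5.03 * 81 / 4.34
V2 = 407.43 / 4.34
V2 = 93.87788018 mL, rounded to 4 dp:

93.8779 mL


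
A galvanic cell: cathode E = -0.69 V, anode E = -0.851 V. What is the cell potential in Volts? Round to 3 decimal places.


Standard cell potential: E_cell = E_cathode - E_anode.
E_cell = -0.69 - (-0.851)
E_cell = 0.161 V, rounded to 3 dp:

0.161 V


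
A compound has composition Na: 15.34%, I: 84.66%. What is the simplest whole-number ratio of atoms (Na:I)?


Assume 100 g of compound, divide each mass% by atomic mass to get moles, then normalize by the smallest to get a raw atom ratio.
Moles per 100 g: Na: 15.34/22.99 = 0.6672, I: 84.66/126.904 = 0.6671
Raw ratio (divide by min = 0.6671): Na: 1.0, I: 1.0
Multiply by 1 to clear fractions: Na: 1.0 ~= 1, I: 1.0 ~= 1
Reduce by GCD to get the simplest whole-number ratio:

1:1


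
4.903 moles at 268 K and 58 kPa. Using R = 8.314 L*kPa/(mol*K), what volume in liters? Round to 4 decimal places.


PV = nRT, solve for V = nRT / P.
nRT = 4.903 * 8.314 * 268 = 10924.6293
V = 10924.6293 / 58
V = 188.35567759 L, rounded to 4 dp:

188.3557 L


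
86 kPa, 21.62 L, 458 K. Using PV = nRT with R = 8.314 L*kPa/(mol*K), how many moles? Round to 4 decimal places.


PV = nRT, solve for n = PV / (RT).
PV = 86 * 21.62 = 1859.32
RT = 8.314 * 458 = 3807.812
n = 1859.32 / 3807.812
n = 0.48829091 mol, rounded to 4 dp:

0.4883 mol


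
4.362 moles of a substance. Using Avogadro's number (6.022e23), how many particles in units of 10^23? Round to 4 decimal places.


N = n * NA, then divide by 1e23 for the requested units.
N / 1e23 = n * 6.022
N / 1e23 = 4.362 * 6.022
N / 1e23 = 26.267964, rounded to 4 dp:

26.2680


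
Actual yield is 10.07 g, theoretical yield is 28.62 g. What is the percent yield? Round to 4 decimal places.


% yield = 100 * actual / theoretical
% yield = 100 * 10.07 / 28.62
% yield = 35.18518519 %, rounded to 4 dp:

35.1852 %


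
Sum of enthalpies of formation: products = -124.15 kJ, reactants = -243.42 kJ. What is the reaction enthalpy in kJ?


dH_rxn = sum(dH_f products) - sum(dH_f reactants)
dH_rxn = -124.15 - (-243.42)
dH_rxn = 119.27 kJ:

119.27 kJ


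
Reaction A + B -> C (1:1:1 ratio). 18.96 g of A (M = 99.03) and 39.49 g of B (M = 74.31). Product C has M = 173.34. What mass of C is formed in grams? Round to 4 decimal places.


Find moles of each reactant; the smaller value is the limiting reagent in a 1:1:1 reaction, so moles_C equals moles of the limiter.
n_A = mass_A / M_A = 18.96 / 99.03 = 0.191457 mol
n_B = mass_B / M_B = 39.49 / 74.31 = 0.531422 mol
Limiting reagent: A (smaller), n_limiting = 0.191457 mol
mass_C = n_limiting * M_C = 0.191457 * 173.34
mass_C = 33.18715638 g, rounded to 4 dp:

33.1872 g


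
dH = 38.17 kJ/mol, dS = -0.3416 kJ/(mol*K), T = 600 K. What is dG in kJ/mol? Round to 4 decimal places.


Gibbs: dG = dH - T*dS (consistent units, dS already in kJ/(mol*K)).
T*dS = 600 * -0.3416 = -204.96
dG = 38.17 - (-204.96)
dG = 243.13 kJ/mol, rounded to 4 dp:

243.1300 kJ/mol


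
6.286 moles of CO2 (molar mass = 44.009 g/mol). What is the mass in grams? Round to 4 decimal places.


mass = n * M
mass = 6.286 * 44.009
mass = 276.640574 g, rounded to 4 dp:

276.6406 g


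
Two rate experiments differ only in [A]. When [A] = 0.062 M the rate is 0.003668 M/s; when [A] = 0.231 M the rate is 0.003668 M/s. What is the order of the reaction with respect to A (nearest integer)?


Rate is proportional to [A]^n, so rate2/rate1 = ([A]2/[A]1)^n. Take logs to solve for n.
rate2/rate1 = 0.003668 / 0.003668 = 1.0
[A]2/[A]1 = 0.231 / 0.062 = 3.7258
n = ln(1.0) / ln(3.7258) = 0.0
Nearest integer order:

0
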